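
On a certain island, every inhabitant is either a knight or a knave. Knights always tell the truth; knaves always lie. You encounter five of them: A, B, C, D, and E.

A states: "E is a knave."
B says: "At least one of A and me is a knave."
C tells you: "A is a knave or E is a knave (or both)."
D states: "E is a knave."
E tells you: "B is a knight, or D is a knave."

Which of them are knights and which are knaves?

Consider A. Suppose A is a knight.
Then whichever role B has, B's statement has the wrong truth value — contradiction.
So A is a knave.
With that fixed, B's statement is true, so B is a knight.
With that fixed, C's statement is true, so C is a knight.
With that fixed, E's statement is true, so E is a knight.
With that fixed, D's statement is false, so D is a knave.

A: knave, B: knight, C: knight, D: knave, E: knight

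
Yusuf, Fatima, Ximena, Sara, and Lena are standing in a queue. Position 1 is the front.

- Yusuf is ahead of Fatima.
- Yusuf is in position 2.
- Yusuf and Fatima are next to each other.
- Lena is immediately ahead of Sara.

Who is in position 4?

Lena

With clues 1–2, Yusuf is ruled out for position 4.
With clues 1–3, Fatima is ruled out for position 4.
With clues 1–4, Sara and Ximena are ruled out for position 4.
So position 4 is Lena.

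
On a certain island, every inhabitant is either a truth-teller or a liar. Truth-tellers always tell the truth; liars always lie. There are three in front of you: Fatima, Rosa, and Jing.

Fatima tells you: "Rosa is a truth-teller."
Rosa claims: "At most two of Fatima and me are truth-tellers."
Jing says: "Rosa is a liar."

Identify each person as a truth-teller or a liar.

Fatima: truth-teller, Rosa: truth-teller, Jing: liar

Regardless of anyone's role, Rosa's statement is true, so Rosa is a truth-teller.
With that fixed, Jing's statement is false, so Jing is a liar.
With that fixed, Fatima's statement is true, so Fatima is a truth-teller.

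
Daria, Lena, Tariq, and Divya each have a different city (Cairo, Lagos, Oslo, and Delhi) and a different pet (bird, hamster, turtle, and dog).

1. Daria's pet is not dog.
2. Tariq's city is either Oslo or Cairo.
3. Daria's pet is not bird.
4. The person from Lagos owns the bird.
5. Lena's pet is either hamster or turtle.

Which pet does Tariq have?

dog

With clues 1–4, bird is impossible for Tariq's pet.
With clues 1–5, hamster and turtle are impossible for Tariq's pet.
That leaves dog.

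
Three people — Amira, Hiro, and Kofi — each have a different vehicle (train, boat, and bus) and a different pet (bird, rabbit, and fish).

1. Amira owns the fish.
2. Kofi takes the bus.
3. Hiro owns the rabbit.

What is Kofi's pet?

bird

Clue 1 rules out fish for Kofi's pet.
With clues 1–3, rabbit is impossible for Kofi's pet.
That leaves bird.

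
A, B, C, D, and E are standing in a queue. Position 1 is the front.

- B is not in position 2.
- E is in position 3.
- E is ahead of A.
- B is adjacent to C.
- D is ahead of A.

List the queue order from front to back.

B, C, E, D, A

From clue 1: B is in {1,3,4,5}.
From clues 1–2: E → position 3.
From clues 1–3: A is in {4,5}.
From clues 1–4: B → position 1, C → position 2.
From clues 1–5: D → position 4, A → position 5.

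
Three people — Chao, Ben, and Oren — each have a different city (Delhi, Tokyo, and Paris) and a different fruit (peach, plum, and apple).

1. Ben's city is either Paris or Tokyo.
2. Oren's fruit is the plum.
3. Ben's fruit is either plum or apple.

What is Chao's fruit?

With clues 1–2, plum is impossible for Chao's fruit.
With clues 1–3, apple is impossible for Chao's fruit.
That leaves peach.

peach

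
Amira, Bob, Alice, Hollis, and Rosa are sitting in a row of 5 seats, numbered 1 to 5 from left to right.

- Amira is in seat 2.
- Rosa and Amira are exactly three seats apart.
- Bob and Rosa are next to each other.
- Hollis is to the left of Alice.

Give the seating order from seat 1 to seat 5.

From clue 1: Amira → seat 2.
From clues 1–2: Rosa → seat 5.
From clues 1–3: Bob → seat 4.
From clues 1–4: Hollis → seat 1, Alice → seat 3.

Hollis, Amira, Alice, Bob, Rosa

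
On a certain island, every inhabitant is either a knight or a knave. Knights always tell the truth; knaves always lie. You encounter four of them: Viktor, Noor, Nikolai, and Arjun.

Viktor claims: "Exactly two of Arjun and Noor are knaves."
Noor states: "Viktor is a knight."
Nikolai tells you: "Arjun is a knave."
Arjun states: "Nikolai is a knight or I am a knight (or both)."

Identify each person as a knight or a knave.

Consider Viktor. Suppose Viktor is a knight.
Then no assignment of the remaining roles makes every statement match its speaker's type — contradiction.
So Viktor is a knave.
With that fixed, Noor's statement is false, so Noor is a knave.
Consider Nikolai. Suppose Nikolai is a knight.
Then no assignment of the remaining roles makes every statement match its speaker's type — contradiction.
So Nikolai is a knave.
Consider Arjun. Suppose Arjun is a knave.
Then Viktor's statement comes out true, contradicting Viktor being a knave.
So Arjun is a knight.

Viktor: knave, Noor: knave, Nikolai: knave, Arjun: knight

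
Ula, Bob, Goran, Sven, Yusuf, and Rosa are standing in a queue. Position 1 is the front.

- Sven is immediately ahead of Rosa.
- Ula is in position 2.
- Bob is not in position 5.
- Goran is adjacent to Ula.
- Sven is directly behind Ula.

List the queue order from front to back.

Goran, Ula, Sven, Rosa, Yusuf, Bob

From clue 1: Sven is in {1,2,3,4,5}.
From clues 1–2: Ula → position 2.
From clues 1–3: Sven is in {3,4,5}.
From clues 1–4: Goran is in {1,3}.
From clues 1–5: Goran → position 1, Sven → position 3, Rosa → position 4, Yusuf → position 5, Bob → position 6.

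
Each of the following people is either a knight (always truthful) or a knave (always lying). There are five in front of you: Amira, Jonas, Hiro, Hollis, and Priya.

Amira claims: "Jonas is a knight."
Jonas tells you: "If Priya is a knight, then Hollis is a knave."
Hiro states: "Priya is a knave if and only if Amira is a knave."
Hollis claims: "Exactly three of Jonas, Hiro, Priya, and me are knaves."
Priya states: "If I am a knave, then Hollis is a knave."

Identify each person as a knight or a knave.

Consider Amira. Suppose Amira is a knave.
Then no assignment of the remaining roles makes every statement match its speaker's type — contradiction.
So Amira is a knight.
Consider Jonas. Suppose Jonas is a knave.
Then Amira's statement comes out false, contradicting Amira being a knight.
So Jonas is a knight.
Consider Hiro. Suppose Hiro is a knave.
Then no assignment of the remaining roles makes every statement match its speaker's type — contradiction.
So Hiro is a knight.
With that fixed, Hollis's statement is false, so Hollis is a knave.
With that fixed, Priya's statement is true, so Priya is a knight.

Amira: knight, Jonas: knight, Hiro: knight, Hollis: knave, Priya: knight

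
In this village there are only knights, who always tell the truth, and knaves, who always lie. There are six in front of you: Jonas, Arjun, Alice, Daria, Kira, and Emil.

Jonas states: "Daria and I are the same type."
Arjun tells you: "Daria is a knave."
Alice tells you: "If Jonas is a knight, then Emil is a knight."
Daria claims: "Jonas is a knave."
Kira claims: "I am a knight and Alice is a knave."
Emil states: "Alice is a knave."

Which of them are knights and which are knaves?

Jonas: knave, Arjun: knave, Alice: knight, Daria: knight, Kira: knave, Emil: knave

Consider Jonas. Suppose Jonas is a knight.
Then no assignment of the remaining roles makes every statement match its speaker's type — contradiction.
So Jonas is a knave.
With that fixed, Alice's statement is true, so Alice is a knight.
With that fixed, Daria's statement is true, so Daria is a knight.
With that fixed, Kira's statement is false, so Kira is a knave.
With that fixed, Emil's statement is false, so Emil is a knave.
With that fixed, Arjun's statement is false, so Arjun is a knave.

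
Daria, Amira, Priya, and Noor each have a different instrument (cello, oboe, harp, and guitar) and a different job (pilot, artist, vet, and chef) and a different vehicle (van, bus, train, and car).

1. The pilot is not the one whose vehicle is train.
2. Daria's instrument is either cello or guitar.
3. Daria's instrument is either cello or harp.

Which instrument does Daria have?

With clues 1–2, harp and oboe are impossible for Daria's instrument.
With clues 1–3, guitar is impossible for Daria's instrument.
That leaves cello.

cello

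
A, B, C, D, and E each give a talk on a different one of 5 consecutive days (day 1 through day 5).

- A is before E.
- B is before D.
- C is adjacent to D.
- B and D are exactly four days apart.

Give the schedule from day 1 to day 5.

B, A, E, C, D

From clue 1: A is in {1,2,3,4}.
From clues 1–3: A is in {1,2,4}.
From clues 1–4: B → day 1, A → day 2, E → day 3, C → day 4, D → day 5.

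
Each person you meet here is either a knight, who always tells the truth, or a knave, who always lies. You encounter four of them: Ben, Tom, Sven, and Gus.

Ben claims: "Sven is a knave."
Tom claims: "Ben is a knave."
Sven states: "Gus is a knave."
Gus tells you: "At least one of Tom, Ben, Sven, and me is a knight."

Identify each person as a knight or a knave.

Ben: knight, Tom: knave, Sven: knave, Gus: knight

Consider Ben. Suppose Ben is a knave.
Then no assignment of the remaining roles makes every statement match its speaker's type — contradiction.
So Ben is a knight.
With that fixed, Tom's statement is false, so Tom is a knave.
With that fixed, Gus's statement is true, so Gus is a knight.
With that fixed, Sven's statement is false, so Sven is a knave.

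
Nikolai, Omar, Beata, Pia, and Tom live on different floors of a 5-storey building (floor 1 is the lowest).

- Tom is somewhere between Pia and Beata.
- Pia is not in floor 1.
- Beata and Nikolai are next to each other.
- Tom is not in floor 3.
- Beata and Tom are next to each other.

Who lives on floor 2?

Nikolai

With clues 1–3, Omar and Tom are ruled out for floor 2.
With clues 1–4, Pia is ruled out for floor 2.
With clues 1–5, Beata is ruled out for floor 2.
So floor 2 is Nikolai.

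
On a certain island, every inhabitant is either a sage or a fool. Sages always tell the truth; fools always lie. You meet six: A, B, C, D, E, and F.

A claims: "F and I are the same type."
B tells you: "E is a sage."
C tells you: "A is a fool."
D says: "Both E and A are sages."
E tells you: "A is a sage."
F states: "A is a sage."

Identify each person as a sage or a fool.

Consider A. Suppose A is a fool.
Then no assignment of the remaining roles makes every statement match its speaker's type — contradiction.
So A is a sage.
With that fixed, C's statement is false, so C is a fool.
With that fixed, E's statement is true, so E is a sage.
With that fixed, F's statement is true, so F is a sage.
With that fixed, B's statement is true, so B is a sage.
With that fixed, D's statement is true, so D is a sage.

A: sage, B: sage, C: fool, D: sage, E: sage, F: sage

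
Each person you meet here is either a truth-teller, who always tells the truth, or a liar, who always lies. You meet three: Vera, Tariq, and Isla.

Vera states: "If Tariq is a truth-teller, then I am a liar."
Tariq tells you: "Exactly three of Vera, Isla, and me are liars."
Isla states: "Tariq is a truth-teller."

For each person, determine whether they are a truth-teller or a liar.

Consider Vera. Suppose Vera is a liar.
Then Vera's own statement would have to be false, but it can't be — contradiction.
So Vera is a truth-teller.
With that fixed, Tariq's statement is false, so Tariq is a liar.
With that fixed, Isla's statement is false, so Isla is a liar.

Vera: truth-teller, Tariq: liar, Isla: liar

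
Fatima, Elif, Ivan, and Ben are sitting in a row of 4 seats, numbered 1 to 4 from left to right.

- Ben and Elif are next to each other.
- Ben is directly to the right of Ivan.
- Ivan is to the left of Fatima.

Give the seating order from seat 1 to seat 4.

From clues 1–2: Fatima is in {1,4}.
From clues 1–3: Ivan → seat 1, Ben → seat 2, Elif → seat 3, Fatima → seat 4.

Ivan, Ben, Elif, Fatima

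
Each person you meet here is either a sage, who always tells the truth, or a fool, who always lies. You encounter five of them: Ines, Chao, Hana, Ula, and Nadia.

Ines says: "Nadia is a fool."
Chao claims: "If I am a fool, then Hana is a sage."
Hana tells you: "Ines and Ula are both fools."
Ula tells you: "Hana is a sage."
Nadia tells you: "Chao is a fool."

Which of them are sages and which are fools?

Ines: sage, Chao: sage, Hana: fool, Ula: fool, Nadia: fool

Consider Ines. Suppose Ines is a fool.
Then no assignment of the remaining roles makes every statement match its speaker's type — contradiction.
So Ines is a sage.
With that fixed, Hana's statement is false, so Hana is a fool.
With that fixed, Ula's statement is false, so Ula is a fool.
Consider Chao. Suppose Chao is a fool.
Then no assignment of the remaining roles makes every statement match its speaker's type — contradiction.
So Chao is a sage.
With that fixed, Nadia's statement is false, so Nadia is a fool.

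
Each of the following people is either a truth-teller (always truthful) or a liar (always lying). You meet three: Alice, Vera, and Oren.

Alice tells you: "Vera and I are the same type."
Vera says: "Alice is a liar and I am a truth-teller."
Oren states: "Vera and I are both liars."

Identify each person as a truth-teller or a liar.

Alice: liar, Vera: truth-teller, Oren: liar

Consider Alice. Suppose Alice is a truth-teller.
Then no assignment of the remaining roles makes every statement match its speaker's type — contradiction.
So Alice is a liar.
Consider Vera. Suppose Vera is a liar.
Then Alice's statement comes out true, contradicting Alice being a liar.
So Vera is a truth-teller.
With that fixed, Oren's statement is false, so Oren is a liar.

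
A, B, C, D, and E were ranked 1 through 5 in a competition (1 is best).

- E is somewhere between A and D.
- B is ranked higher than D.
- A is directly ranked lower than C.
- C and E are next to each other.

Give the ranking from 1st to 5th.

B, D, E, C, A

From clue 1: E is in {2,3,4}.
From clues 1–3: D is in {2,5}.
From clues 1–4: B → rank 1, D → rank 2, E → rank 3, C → rank 4, A → rank 5.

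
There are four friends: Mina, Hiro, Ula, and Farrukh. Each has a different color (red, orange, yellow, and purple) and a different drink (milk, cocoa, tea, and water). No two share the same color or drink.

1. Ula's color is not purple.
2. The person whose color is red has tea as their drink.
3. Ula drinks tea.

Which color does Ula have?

red

Clue 1 rules out purple for Ula's color.
With clues 1–3, orange and yellow are impossible for Ula's color.
That leaves red.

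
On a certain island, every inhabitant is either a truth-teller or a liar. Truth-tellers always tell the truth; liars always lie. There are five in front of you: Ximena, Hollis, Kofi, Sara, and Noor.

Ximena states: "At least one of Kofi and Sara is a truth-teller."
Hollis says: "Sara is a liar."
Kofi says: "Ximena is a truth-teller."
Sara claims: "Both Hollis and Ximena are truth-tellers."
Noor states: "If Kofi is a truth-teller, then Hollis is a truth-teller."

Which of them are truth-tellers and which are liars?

Ximena: liar, Hollis: truth-teller, Kofi: liar, Sara: liar, Noor: truth-teller

Consider Ximena. Suppose Ximena is a truth-teller.
Then no assignment of the remaining roles makes every statement match its speaker's type — contradiction.
So Ximena is a liar.
With that fixed, Kofi's statement is false, so Kofi is a liar.
With that fixed, Sara's statement is false, so Sara is a liar.
With that fixed, Noor's statement is true, so Noor is a truth-teller.
With that fixed, Hollis's statement is true, so Hollis is a truth-teller.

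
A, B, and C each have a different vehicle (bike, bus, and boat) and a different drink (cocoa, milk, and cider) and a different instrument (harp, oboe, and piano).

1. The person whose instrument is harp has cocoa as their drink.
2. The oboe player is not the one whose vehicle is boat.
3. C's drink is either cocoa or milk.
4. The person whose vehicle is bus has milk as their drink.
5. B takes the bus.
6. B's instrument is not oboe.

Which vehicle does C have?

boat

With clues 1–5, bus is impossible for C's vehicle.
With clues 1–6, bike is impossible for C's vehicle.
That leaves boat.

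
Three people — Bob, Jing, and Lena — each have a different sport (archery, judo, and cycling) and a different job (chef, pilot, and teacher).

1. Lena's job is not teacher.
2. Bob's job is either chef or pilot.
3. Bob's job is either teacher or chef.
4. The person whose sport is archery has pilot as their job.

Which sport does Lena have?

With clues 1–4, cycling and judo are impossible for Lena's sport.
That leaves archery.

archery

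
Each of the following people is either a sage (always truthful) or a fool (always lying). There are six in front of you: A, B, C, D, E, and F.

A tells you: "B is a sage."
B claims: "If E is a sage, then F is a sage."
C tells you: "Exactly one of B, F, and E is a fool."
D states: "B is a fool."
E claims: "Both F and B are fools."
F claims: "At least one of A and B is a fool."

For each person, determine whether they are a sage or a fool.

Consider A. Suppose A is a fool.
Then no assignment of the remaining roles makes every statement match its speaker's type — contradiction.
So A is a sage.
Consider B. Suppose B is a fool.
Then A's statement comes out false, contradicting A being a sage.
So B is a sage.
With that fixed, D's statement is false, so D is a fool.
With that fixed, E's statement is false, so E is a fool.
With that fixed, F's statement is false, so F is a fool.
With that fixed, C's statement is false, so C is a fool.

A: sage, B: sage, C: fool, D: fool, E: fool, F: fool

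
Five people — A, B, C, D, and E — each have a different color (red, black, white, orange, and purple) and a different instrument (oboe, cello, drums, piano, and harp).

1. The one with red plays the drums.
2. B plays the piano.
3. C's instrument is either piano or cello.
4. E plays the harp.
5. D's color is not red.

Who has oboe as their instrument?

With clues 1–2, B is impossible for the one with instrument oboe.
With clues 1–3, C is impossible for the one with instrument oboe.
With clues 1–4, E is impossible for the one with instrument oboe.
With clues 1–5, A is impossible for the one with instrument oboe.
That leaves D.

D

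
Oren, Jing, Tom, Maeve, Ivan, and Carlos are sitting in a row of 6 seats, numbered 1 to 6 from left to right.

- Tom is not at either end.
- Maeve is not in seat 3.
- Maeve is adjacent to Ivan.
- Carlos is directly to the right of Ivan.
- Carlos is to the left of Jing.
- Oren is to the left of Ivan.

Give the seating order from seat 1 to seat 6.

From clue 1: Tom is in {2,3,4,5}.
From clues 1–4: Maeve is in {1,2,4}.
From clues 1–5: Tom is in {4,5}.
From clues 1–6: Oren → seat 1, Maeve → seat 2, Ivan → seat 3, Carlos → seat 4, Tom → seat 5, Jing → seat 6.

Oren, Maeve, Ivan, Carlos, Tom, Jing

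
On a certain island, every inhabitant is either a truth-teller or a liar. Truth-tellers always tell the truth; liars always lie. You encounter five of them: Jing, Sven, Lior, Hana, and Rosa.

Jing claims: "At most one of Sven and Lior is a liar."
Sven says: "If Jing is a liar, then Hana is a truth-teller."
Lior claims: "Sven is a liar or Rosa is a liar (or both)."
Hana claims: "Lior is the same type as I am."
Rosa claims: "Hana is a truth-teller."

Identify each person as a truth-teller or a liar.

Consider Jing. Suppose Jing is a liar.
Then no assignment of the remaining roles makes every statement match its speaker's type — contradiction.
So Jing is a truth-teller.
With that fixed, Sven's statement is true, so Sven is a truth-teller.
Consider Lior. Suppose Lior is a liar.
Then whichever role Hana has, Hana's statement has the wrong truth value — contradiction.
So Lior is a truth-teller.
Consider Hana. Suppose Hana is a truth-teller.
Then no assignment of the remaining roles makes every statement match its speaker's type — contradiction.
So Hana is a liar.
With that fixed, Rosa's statement is false, so Rosa is a liar.

Jing: truth-teller, Sven: truth-teller, Lior: truth-teller, Hana: liar, Rosa: liar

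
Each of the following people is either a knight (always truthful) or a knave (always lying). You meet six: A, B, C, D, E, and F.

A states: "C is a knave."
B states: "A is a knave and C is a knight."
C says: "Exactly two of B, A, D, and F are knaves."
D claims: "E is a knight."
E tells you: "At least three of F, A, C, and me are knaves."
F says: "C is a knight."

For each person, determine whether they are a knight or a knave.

Consider A. Suppose A is a knight.
Then no assignment of the remaining roles makes every statement match its speaker's type — contradiction.
So A is a knave.
Consider B. Suppose B is a knave.
Then no assignment of the remaining roles makes every statement match its speaker's type — contradiction.
So B is a knight.
Consider C. Suppose C is a knave.
Then A's statement comes out true, contradicting A being a knave.
So C is a knight.
With that fixed, F's statement is true, so F is a knight.
With that fixed, E's statement is false, so E is a knave.
With that fixed, D's statement is false, so D is a knave.

A: knave, B: knight, C: knight, D: knave, E: knave, F: knight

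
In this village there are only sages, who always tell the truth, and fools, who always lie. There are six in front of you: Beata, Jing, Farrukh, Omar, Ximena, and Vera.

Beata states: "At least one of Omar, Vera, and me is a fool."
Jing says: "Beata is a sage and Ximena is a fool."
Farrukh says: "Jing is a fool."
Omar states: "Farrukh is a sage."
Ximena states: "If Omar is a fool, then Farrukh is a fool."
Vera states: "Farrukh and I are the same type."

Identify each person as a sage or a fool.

Consider Beata. Suppose Beata is a fool.
Then Beata's own statement would have to be false, but it can't be — contradiction.
So Beata is a sage.
Consider Jing. Suppose Jing is a sage.
Then no assignment of the remaining roles makes every statement match its speaker's type — contradiction.
So Jing is a fool.
With that fixed, Farrukh's statement is true, so Farrukh is a sage.
With that fixed, Omar's statement is true, so Omar is a sage.
With that fixed, Ximena's statement is true, so Ximena is a sage.
Consider Vera. Suppose Vera is a sage.
Then Beata's statement comes out false, contradicting Beata being a sage.
So Vera is a fool.

Beata: sage, Jing: fool, Farrukh: sage, Omar: sage, Ximena: sage, Vera: fool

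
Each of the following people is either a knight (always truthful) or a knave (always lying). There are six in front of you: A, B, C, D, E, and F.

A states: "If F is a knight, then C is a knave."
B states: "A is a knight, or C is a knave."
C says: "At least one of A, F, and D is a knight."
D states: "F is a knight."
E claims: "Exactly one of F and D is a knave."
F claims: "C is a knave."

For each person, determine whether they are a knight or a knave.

Consider A. Suppose A is a knave.
Then no assignment of the remaining roles makes every statement match its speaker's type — contradiction.
So A is a knight.
With that fixed, B's statement is true, so B is a knight.
With that fixed, C's statement is true, so C is a knight.
With that fixed, F's statement is false, so F is a knave.
With that fixed, D's statement is false, so D is a knave.
With that fixed, E's statement is false, so E is a knave.

A: knight, B: knight, C: knight, D: knave, E: knave, F: knave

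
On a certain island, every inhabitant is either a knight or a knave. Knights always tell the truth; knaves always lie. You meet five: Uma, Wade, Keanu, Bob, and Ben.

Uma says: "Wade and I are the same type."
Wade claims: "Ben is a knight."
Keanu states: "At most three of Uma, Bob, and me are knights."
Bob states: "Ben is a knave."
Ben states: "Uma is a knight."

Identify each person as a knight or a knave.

Uma: knight, Wade: knight, Keanu: knight, Bob: knave, Ben: knight

Regardless of anyone's role, Keanu's statement is true, so Keanu is a knight.
Consider Uma. Suppose Uma is a knave.
Then no assignment of the remaining roles makes every statement match its speaker's type — contradiction.
So Uma is a knight.
With that fixed, Ben's statement is true, so Ben is a knight.
With that fixed, Wade's statement is true, so Wade is a knight.
With that fixed, Bob's statement is false, so Bob is a knave.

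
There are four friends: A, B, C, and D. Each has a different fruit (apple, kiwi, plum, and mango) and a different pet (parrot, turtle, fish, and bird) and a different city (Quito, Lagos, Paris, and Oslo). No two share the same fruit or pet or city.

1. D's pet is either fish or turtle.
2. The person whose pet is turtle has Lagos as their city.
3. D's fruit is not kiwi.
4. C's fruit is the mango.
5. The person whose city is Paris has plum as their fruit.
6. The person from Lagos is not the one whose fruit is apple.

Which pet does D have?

fish

Clue 1 rules out bird and parrot for D's pet.
With clues 1–6, turtle is impossible for D's pet.
That leaves fish.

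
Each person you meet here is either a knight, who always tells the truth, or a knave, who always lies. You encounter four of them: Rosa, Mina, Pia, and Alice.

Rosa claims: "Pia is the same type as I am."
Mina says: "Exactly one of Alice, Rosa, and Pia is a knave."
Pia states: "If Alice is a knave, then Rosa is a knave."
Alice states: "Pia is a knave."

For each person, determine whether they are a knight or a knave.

Rosa: knave, Mina: knave, Pia: knight, Alice: knave

Consider Rosa. Suppose Rosa is a knight.
Then no assignment of the remaining roles makes every statement match its speaker's type — contradiction.
So Rosa is a knave.
With that fixed, Pia's statement is true, so Pia is a knight.
With that fixed, Alice's statement is false, so Alice is a knave.
With that fixed, Mina's statement is false, so Mina is a knave.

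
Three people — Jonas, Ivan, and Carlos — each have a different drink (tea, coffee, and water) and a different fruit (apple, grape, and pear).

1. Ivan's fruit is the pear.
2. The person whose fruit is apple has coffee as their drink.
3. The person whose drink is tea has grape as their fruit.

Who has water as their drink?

With clues 1–3, Carlos and Jonas are impossible for the one with drink water.
That leaves Ivan.

Ivan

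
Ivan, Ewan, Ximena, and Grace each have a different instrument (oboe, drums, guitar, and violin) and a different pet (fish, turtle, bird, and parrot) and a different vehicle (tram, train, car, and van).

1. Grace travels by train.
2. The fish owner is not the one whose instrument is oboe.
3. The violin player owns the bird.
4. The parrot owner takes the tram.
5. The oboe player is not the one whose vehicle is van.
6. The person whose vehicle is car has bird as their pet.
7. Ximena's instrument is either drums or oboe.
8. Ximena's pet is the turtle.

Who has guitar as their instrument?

With clues 1–7, Ximena is impossible for the one with instrument guitar.
With clues 1–8, Ewan and Ivan are impossible for the one with instrument guitar.
That leaves Grace.

Grace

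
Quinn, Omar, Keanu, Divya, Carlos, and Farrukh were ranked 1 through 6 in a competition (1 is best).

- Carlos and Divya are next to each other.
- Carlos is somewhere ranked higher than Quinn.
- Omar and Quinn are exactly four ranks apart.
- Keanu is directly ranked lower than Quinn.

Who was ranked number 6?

With clues 1–2, Carlos and Divya are ruled out for rank 6.
With clues 1–3, Omar is ruled out for rank 6.
With clues 1–4, Farrukh and Quinn are ruled out for rank 6.
So rank 6 is Keanu.

Keanu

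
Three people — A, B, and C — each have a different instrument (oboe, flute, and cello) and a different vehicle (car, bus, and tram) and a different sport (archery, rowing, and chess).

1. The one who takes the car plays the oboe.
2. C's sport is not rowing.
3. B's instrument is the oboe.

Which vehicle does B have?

With clues 1–3, bus and tram are impossible for B's vehicle.
That leaves car.

car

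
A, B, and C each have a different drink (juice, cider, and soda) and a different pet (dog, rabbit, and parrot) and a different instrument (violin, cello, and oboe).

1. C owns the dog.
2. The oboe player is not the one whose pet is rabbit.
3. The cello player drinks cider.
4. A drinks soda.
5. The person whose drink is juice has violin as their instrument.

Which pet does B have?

rabbit

Clue 1 rules out dog for B's pet.
With clues 1–5, parrot is impossible for B's pet.
That leaves rabbit.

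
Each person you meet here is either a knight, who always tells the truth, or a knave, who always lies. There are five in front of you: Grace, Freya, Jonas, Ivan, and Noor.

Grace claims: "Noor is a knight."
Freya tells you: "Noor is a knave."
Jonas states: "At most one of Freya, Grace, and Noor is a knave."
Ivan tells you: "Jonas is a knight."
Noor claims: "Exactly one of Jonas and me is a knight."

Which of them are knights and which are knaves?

Consider Grace. Suppose Grace is a knight.
Then no assignment of the remaining roles makes every statement match its speaker's type — contradiction.
So Grace is a knave.
Consider Freya. Suppose Freya is a knave.
Then no assignment of the remaining roles makes every statement match its speaker's type — contradiction.
So Freya is a knight.
Consider Jonas. Suppose Jonas is a knight.
Then whichever role Noor has, Noor's statement has the wrong truth value — contradiction.
So Jonas is a knave.
With that fixed, Ivan's statement is false, so Ivan is a knave.
Consider Noor. Suppose Noor is a knight.
Then Grace's statement comes out true, contradicting Grace being a knave.
So Noor is a knave.

Grace: knave, Freya: knight, Jonas: knave, Ivan: knave, Noor: knave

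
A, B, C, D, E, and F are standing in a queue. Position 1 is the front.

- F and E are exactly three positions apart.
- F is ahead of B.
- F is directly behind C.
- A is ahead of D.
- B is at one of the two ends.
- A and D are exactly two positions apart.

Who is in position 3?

D

With clues 1–2, E is ruled out for position 3.
With clues 1–5, B and F are ruled out for position 3.
With clues 1–6, A and C are ruled out for position 3.
So position 3 is D.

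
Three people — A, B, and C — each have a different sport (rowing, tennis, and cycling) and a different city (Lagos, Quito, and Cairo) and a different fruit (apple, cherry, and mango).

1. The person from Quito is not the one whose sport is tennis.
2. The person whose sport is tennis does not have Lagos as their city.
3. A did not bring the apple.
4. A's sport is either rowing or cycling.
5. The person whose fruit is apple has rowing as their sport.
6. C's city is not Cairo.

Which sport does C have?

With clues 1–5, cycling is impossible for C's sport.
With clues 1–6, tennis is impossible for C's sport.
That leaves rowing.

rowing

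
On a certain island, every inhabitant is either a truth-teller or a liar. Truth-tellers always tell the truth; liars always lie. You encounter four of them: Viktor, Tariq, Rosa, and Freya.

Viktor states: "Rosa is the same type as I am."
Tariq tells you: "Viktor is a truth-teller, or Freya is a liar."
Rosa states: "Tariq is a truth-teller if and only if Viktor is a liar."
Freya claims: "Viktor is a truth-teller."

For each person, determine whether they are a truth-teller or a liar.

Viktor: liar, Tariq: truth-teller, Rosa: truth-teller, Freya: liar

Consider Viktor. Suppose Viktor is a truth-teller.
Then no assignment of the remaining roles makes every statement match its speaker's type — contradiction.
So Viktor is a liar.
With that fixed, Freya's statement is false, so Freya is a liar.
With that fixed, Tariq's statement is true, so Tariq is a truth-teller.
With that fixed, Rosa's statement is true, so Rosa is a truth-teller.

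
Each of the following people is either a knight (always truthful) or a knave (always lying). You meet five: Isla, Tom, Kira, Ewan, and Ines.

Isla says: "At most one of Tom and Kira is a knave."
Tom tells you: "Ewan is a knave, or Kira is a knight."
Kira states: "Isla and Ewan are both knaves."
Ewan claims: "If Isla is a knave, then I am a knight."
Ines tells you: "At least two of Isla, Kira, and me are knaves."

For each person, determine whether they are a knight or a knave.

Isla: knave, Tom: knave, Kira: knave, Ewan: knight, Ines: knight

Consider Isla. Suppose Isla is a knight.
Then no assignment of the remaining roles makes every statement match its speaker's type — contradiction.
So Isla is a knave.
Consider Tom. Suppose Tom is a knight.
Then Isla's statement comes out true, contradicting Isla being a knave.
So Tom is a knave.
Consider Kira. Suppose Kira is a knight.
Then Isla's statement comes out true, contradicting Isla being a knave.
So Kira is a knave.
With that fixed, Ines's statement is true, so Ines is a knight.
Consider Ewan. Suppose Ewan is a knave.
Then Tom's statement comes out true, contradicting Tom being a knave.
So Ewan is a knight.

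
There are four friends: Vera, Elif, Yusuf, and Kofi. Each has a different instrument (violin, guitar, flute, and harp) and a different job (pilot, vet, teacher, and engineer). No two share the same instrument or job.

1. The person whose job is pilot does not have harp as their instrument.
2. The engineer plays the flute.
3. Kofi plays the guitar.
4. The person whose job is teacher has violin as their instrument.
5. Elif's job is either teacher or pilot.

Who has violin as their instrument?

Elif

With clues 1–3, Kofi is impossible for the one with instrument violin.
With clues 1–5, Vera and Yusuf are impossible for the one with instrument violin.
That leaves Elif.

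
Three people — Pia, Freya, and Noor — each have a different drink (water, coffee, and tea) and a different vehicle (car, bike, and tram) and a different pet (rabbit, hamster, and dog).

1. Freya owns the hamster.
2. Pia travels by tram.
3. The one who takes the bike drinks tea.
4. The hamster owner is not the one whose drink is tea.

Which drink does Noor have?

With clues 1–4, coffee and water are impossible for Noor's drink.
That leaves tea.

tea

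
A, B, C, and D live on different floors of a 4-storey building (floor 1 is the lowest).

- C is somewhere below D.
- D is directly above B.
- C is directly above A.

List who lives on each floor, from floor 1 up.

A, C, B, D

From clue 1: C is in {1,2,3}.
From clues 1–2: B is in {2,3}.
From clues 1–3: A → floor 1, C → floor 2, B → floor 3, D → floor 4.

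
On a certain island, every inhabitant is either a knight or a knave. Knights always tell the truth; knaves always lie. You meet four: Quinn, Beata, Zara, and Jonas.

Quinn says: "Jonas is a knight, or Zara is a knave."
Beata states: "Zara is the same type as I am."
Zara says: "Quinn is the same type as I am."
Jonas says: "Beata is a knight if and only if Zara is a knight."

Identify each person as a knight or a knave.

Consider Quinn. Suppose Quinn is a knave.
Then whichever role Zara has, Zara's statement has the wrong truth value — contradiction.
So Quinn is a knight.
Consider Beata. Suppose Beata is a knave.
Then no assignment of the remaining roles makes every statement match its speaker's type — contradiction.
So Beata is a knight.
Consider Zara. Suppose Zara is a knave.
Then Beata's statement comes out false, contradicting Beata being a knight.
So Zara is a knight.
With that fixed, Jonas's statement is true, so Jonas is a knight.

Quinn: knight, Beata: knight, Zara: knight, Jonas: knight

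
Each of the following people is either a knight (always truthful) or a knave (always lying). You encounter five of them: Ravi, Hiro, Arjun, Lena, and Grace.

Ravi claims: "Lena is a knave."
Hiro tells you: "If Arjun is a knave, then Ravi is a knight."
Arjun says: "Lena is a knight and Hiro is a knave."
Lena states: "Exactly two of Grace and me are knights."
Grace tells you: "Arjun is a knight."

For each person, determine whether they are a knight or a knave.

Consider Ravi. Suppose Ravi is a knave.
Then no assignment of the remaining roles makes every statement match its speaker's type — contradiction.
So Ravi is a knight.
With that fixed, Hiro's statement is true, so Hiro is a knight.
With that fixed, Arjun's statement is false, so Arjun is a knave.
With that fixed, Grace's statement is false, so Grace is a knave.
With that fixed, Lena's statement is false, so Lena is a knave.

Ravi: knight, Hiro: knight, Arjun: knave, Lena: knave, Grace: knave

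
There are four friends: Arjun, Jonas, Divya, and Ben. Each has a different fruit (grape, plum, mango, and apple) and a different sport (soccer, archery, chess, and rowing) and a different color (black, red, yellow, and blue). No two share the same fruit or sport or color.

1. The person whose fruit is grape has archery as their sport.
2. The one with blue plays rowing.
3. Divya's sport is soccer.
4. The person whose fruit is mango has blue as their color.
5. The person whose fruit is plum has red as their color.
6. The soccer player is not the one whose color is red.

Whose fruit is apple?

With clues 1–6, Arjun, Ben, and Jonas are impossible for the one with fruit apple.
That leaves Divya.

Divya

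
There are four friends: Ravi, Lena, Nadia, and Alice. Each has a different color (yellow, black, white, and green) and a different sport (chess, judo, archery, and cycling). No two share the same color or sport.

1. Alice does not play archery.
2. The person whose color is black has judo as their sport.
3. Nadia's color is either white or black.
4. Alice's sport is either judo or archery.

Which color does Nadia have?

With clues 1–3, green and yellow are impossible for Nadia's color.
With clues 1–4, black is impossible for Nadia's color.
That leaves white.

white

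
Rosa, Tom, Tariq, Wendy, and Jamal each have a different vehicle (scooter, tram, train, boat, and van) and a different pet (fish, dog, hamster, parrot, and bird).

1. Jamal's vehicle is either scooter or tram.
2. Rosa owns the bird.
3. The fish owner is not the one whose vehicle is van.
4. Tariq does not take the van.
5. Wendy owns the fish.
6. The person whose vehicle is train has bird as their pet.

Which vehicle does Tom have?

van

With clues 1–6, boat, scooter, train, and tram are impossible for Tom's vehicle.
That leaves van.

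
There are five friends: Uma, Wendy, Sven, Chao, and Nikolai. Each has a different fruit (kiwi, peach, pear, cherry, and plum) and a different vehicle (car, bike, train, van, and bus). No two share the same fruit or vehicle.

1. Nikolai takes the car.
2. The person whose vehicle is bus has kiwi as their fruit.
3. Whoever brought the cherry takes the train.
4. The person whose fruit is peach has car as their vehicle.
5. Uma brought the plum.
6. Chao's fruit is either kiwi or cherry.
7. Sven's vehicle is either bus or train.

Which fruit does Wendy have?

With clues 1–4, peach is impossible for Wendy's fruit.
With clues 1–5, plum is impossible for Wendy's fruit.
With clues 1–7, cherry and kiwi are impossible for Wendy's fruit.
That leaves pear.

pear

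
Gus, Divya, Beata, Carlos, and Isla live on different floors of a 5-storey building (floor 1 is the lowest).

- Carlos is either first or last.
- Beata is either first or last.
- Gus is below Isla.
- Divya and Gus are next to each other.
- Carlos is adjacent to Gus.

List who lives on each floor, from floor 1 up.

Carlos, Gus, Divya, Isla, Beata

From clue 1: Carlos is in {1,5}.
From clues 1–2: Beata is in {1,5}.
From clues 1–3: Gus is in {2,3}.
From clues 1–4: Isla → floor 4.
From clues 1–5: Carlos → floor 1, Gus → floor 2, Divya → floor 3, Beata → floor 5.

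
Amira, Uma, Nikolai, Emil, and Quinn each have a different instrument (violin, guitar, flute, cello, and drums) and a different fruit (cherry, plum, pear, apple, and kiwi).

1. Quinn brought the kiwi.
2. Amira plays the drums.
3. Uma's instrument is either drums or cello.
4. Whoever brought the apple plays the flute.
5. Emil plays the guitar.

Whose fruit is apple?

Nikolai

Clue 1 rules out Quinn for the one with fruit apple.
With clues 1–4, Amira and Uma are impossible for the one with fruit apple.
With clues 1–5, Emil is impossible for the one with fruit apple.
That leaves Nikolai.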